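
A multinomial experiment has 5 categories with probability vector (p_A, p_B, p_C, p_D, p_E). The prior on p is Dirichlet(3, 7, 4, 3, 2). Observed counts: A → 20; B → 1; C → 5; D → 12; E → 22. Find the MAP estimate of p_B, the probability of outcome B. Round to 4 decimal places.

MAP estimate of p_B = 0.0946

The posterior is Dirichlet(αᵢ + nᵢ) = Dirichlet(23, 8, 9, 15, 24).
For a Dirichlet(a₁,…,a_K) with all aᵢ > 1, the mode has j-th component (aⱼ − 1)/(Σaᵢ − K).
Here Σaᵢ = 79 and K = 5, so p_B = (8 − 1)/(79 − 5) = 7/74 ≈ 0.0946.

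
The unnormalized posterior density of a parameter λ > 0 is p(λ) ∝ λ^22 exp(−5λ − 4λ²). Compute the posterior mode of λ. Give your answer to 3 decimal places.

ℓ'(λ) = 22/λ − 5 − 8λ. Setting this to zero and multiplying by λ: 8λ² + 5λ − 22 = 0.
λ = (−5 + √(5² + 4·8·22)) / (2·8) = (−5 + √729) / 16 = (−5 + 27)/16 = 11/8.
ℓ''(λ) = −22/λ² − 8 < 0, confirming a maximum.

λ̂_MAP = 1.375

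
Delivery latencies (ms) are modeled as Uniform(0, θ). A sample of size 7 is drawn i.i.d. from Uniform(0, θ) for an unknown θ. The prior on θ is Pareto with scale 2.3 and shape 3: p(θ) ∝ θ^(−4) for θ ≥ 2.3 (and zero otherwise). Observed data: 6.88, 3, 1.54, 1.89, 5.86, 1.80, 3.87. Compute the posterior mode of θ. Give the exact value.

The Uniform(0, θ) likelihood is θ^(−n) for θ ≥ max(xᵢ), zero otherwise. Here max(xᵢ) = 6.88.
Posterior ∝ θ^(−4) · θ^(−7) = θ^(−11) on θ ≥ max(2.3, 6.88) = 6.88.
This density is strictly decreasing in θ, so the posterior mode lies at the lower boundary of the support.

θ̂_MAP = 6.88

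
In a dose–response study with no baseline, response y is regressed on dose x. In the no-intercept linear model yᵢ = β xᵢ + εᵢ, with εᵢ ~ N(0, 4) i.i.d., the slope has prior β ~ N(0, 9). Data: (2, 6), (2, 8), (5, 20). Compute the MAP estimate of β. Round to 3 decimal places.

log p(β | y) = −Σ(yᵢ − βxᵢ)²/(2·4) − β²/(2·9) + const.
Setting the derivative to zero: Σxᵢ(yᵢ − βxᵢ)/4 − β/9 = 0, so β = Σxᵢyᵢ / (Σxᵢ² + σ²/τ²).
Σxᵢyᵢ = 2·6 + 2·8 + 5·20 = 128; Σxᵢ² = 33; σ²/τ² = 4/9.
β̂_MAP = 128 / (33 + 4/9) = 128/(301/9) = 1152/301 ≈ 3.827.

β̂_MAP = 3.827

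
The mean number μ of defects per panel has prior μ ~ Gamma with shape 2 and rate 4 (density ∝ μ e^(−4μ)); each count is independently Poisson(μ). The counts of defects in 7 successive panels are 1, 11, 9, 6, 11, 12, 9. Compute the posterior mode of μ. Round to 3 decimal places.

μ̂_MAP = 5.455

Σxᵢ = 1+11+9+6+11+12+9 = 59, with n = 7.
Posterior ∝ μe^(−4μ) · μ^59e^(−7μ) = μ^60e^(−11μ), i.e. Gamma(shape=61, rate=11).
The mode of a Gamma(a, b) with a ≥ 1 (shape–rate) is (a−1)/b = 60/11 ≈ 5.455.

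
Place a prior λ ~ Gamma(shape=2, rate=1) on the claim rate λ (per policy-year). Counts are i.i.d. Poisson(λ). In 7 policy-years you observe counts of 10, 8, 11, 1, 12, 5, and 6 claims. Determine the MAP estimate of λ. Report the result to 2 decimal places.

λ̂_MAP = 6.75

Σxᵢ = 10+8+11+1+12+5+6 = 53, with n = 7.
Posterior ∝ λe^(−1λ) · λ^53e^(−7λ) = λ^54e^(−8λ), i.e. Gamma(shape=55, rate=8).
The mode of a Gamma(a, b) with a ≥ 1 (shape–rate) is (a−1)/b = 54/8 ≈ 6.75.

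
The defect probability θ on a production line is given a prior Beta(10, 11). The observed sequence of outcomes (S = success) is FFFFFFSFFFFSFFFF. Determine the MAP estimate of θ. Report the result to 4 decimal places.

Prior: Beta(10, 11).
Data: 2 successes in 16 trials (from the sequence). The binomial likelihood contributes θ^2(1−θ)^14, so the posterior is Beta(10+2, 11+14) = Beta(12, 25).
For Beta(a, b) with a, b > 1 the mode is (a−1)/(a+b−2) = 11/35 ≈ 0.3143.

θ̂_MAP = 0.3143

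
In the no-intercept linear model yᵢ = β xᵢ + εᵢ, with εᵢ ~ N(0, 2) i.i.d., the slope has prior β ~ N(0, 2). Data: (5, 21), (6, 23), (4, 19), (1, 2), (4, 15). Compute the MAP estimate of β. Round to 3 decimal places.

β̂_MAP = 4.011

log p(β | y) = −Σ(yᵢ − βxᵢ)²/(2·2) − β²/(2·2) + const.
Setting the derivative to zero: Σxᵢ(yᵢ − βxᵢ)/2 − β/2 = 0, so β = Σxᵢyᵢ / (Σxᵢ² + σ²/τ²).
Σxᵢyᵢ = 5·21 + 6·23 + 4·19 + 1·2 + 4·15 = 381; Σxᵢ² = 94; σ²/τ² = 1.
β̂_MAP = 381 / (94 + 1) = 381/95 ≈ 4.011.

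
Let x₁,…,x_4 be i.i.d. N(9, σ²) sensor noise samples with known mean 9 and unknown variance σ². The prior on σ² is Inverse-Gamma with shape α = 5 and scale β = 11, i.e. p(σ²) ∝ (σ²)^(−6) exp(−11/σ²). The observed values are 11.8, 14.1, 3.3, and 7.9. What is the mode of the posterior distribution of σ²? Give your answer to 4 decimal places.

σ̂²_MAP = 5.5969

Sum of squared deviations about the known mean: SS = (11.8−9)² + (14.1−9)² + (3.3−9)² + (7.9−9)² = 67.55.
The Normal likelihood contributes (σ²)^(−n/2) exp(−SS/(2σ²)), so the posterior is Inverse-Gamma(α + n/2, β + SS/2) = Inverse-Gamma(7, 44.775).
The mode of Inverse-Gamma(a, b) is b/(a+1) = 44.775/8 ≈ 5.5969.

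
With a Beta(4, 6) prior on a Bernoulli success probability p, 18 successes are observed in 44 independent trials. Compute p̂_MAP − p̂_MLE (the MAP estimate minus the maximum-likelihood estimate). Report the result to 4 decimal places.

MAP − MLE = -0.0052

Posterior is Beta(22, 32); MAP = (22−1)/(54−2) = 21/52 ≈ 0.40385.
MLE ignores the prior: p̂_MLE = k/n = 18/44 ≈ 0.40909.
Difference = 21/52 − 18/44 = -3/572 ≈ -0.0052.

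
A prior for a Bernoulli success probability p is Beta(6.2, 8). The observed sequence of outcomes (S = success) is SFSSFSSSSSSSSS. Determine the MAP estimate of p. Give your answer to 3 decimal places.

Prior: Beta(6.2, 8).
Data: 12 successes in 14 trials (from the sequence). The binomial likelihood contributes p^12(1−p)^2, so the posterior is Beta(6.2+12, 8+2) = Beta(18.2, 10).
For Beta(a, b) with a, b > 1 the mode is (a−1)/(a+b−2) = 17.2/26.2 ≈ 0.656.

p̂_MAP = 0.656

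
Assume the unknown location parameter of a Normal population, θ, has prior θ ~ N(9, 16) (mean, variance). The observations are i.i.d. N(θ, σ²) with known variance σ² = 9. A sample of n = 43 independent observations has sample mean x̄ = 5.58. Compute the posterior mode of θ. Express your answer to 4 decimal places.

n = 43, x̄ = 5.58.
For a Normal prior and Normal likelihood with known variance, the posterior is Normal; its mode equals its mean, the precision-weighted average.
Prior precision 1/σ₀² = 1/16 = 0.0625; data precision n/σ² = 43/9.
θ̂ = (0.0625·9 + (43/9)·5.58) / (0.0625 + 43/9) = 27.2225/(697/144) = 98001/17425 ≈ 5.6242.

θ̂_MAP = 5.6242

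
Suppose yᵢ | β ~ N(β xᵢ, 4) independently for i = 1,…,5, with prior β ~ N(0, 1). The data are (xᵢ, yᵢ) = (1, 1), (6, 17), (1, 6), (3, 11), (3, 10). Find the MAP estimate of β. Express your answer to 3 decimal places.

log p(β | y) = −Σ(yᵢ − βxᵢ)²/(2·4) − β²/(2·1) + const.
Setting the derivative to zero: Σxᵢ(yᵢ − βxᵢ)/4 − β/1 = 0, so β = Σxᵢyᵢ / (Σxᵢ² + σ²/τ²).
Σxᵢyᵢ = 1·1 + 6·17 + 1·6 + 3·11 + 3·10 = 172; Σxᵢ² = 56; σ²/τ² = 4.
β̂_MAP = 172 / (56 + 4) = 172/60 ≈ 2.867.

β̂_MAP = 2.867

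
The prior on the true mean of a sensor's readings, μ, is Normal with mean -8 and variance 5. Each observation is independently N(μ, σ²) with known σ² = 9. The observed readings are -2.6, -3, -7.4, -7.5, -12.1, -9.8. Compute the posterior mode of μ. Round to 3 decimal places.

n = 6; x̄ = ((-2.6) + (-3) + (-7.4) + (-7.5) + (-12.1) + (-9.8))/6 = -42.4/6 = -106/15 ≈ -7.0667.
For a Normal prior and Normal likelihood with known variance, the posterior is Normal; its mode equals its mean, the precision-weighted average.
Prior precision 1/σ₀² = 1/5 = 0.2; data precision n/σ² = 6/9 = 2/3.
μ̂ = (0.2·(-8) + (2/3)·(-106/15)) / (0.2 + 2/3) = (-284/45)/(13/15) = -284/39 ≈ -7.282.

μ̂_MAP = -7.282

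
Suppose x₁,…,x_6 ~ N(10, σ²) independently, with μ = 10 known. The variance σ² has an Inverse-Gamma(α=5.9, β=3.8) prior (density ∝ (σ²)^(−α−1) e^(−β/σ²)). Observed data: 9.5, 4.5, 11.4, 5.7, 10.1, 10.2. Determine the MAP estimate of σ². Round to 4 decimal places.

Sum of squared deviations about the known mean: SS = (9.5−10)² + (4.5−10)² + (11.4−10)² + (5.7−10)² + (10.1−10)² + (10.2−10)² = 51.
The Normal likelihood contributes (σ²)^(−n/2) exp(−SS/(2σ²)), so the posterior is Inverse-Gamma(α + n/2, β + SS/2) = Inverse-Gamma(8.9, 29.3).
The mode of Inverse-Gamma(a, b) is b/(a+1) = 29.3/9.9 ≈ 2.9596.

σ̂²_MAP = 2.9596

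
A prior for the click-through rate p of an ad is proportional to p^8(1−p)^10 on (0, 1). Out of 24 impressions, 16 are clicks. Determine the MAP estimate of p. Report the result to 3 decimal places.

The prior density ∝ p^8(1−p)^10 is the kernel of Beta(9, 11).
Data: 16 successes in 24 trials. The binomial likelihood contributes p^16(1−p)^8, so the posterior is Beta(9+16, 11+8) = Beta(25, 19).
For Beta(a, b) with a, b > 1 the mode is (a−1)/(a+b−2) = 24/42 ≈ 0.571.

p̂_MAP = 0.571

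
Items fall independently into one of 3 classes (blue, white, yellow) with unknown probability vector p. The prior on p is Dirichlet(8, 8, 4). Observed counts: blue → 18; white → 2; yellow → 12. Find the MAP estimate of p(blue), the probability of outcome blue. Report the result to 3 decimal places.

MAP estimate of p(blue) = 0.510

The posterior is Dirichlet(αᵢ + nᵢ) = Dirichlet(26, 10, 16).
For a Dirichlet(a₁,…,a_K) with all aᵢ > 1, the mode has j-th component (aⱼ − 1)/(Σaᵢ − K).
Here Σaᵢ = 52 and K = 3, so p(blue) = (26 − 1)/(52 − 3) = 25/49 ≈ 0.510.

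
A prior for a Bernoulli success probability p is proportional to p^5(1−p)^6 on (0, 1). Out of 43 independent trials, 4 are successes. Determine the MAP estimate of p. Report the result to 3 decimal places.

The prior density ∝ p^5(1−p)^6 is the kernel of Beta(6, 7).
Data: 4 successes in 43 trials. The binomial likelihood contributes p^4(1−p)^39, so the posterior is Beta(6+4, 7+39) = Beta(10, 46).
For Beta(a, b) with a, b > 1 the mode is (a−1)/(a+b−2) = 9/54 ≈ 0.167.

p̂_MAP = 0.167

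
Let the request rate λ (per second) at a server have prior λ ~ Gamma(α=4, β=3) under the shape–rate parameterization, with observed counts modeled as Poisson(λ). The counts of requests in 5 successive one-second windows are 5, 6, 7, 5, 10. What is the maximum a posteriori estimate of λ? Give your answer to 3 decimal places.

Σxᵢ = 5+6+7+5+10 = 33, with n = 5.
Posterior ∝ λ^3e^(−3λ) · λ^33e^(−5λ) = λ^36e^(−8λ), i.e. Gamma(shape=37, rate=8).
The mode of a Gamma(a, b) with a ≥ 1 (shape–rate) is (a−1)/b = 36/8 ≈ 4.500.

λ̂_MAP = 4.500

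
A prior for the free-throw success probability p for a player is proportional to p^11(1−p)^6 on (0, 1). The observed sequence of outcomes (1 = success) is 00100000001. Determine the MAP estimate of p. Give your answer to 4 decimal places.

p̂_MAP = 0.4643

The prior density ∝ p^11(1−p)^6 is the kernel of Beta(12, 7).
Data: 2 successes in 11 trials (from the sequence). The binomial likelihood contributes p^2(1−p)^9, so the posterior is Beta(12+2, 7+9) = Beta(14, 16).
For Beta(a, b) with a, b > 1 the mode is (a−1)/(a+b−2) = 13/28 ≈ 0.4643.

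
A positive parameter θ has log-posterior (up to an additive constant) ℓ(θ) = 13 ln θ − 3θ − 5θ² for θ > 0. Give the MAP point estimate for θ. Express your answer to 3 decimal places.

θ̂_MAP = 1.000

ℓ'(θ) = 13/θ − 3 − 10θ. Setting this to zero and multiplying by θ: 10θ² + 3θ − 13 = 0.
θ = (−3 + √(3² + 4·10·13)) / (2·10) = (−3 + √529) / 20 = (−3 + 23)/20 = 1.
ℓ''(θ) = −13/θ² − 10 < 0, confirming a maximum.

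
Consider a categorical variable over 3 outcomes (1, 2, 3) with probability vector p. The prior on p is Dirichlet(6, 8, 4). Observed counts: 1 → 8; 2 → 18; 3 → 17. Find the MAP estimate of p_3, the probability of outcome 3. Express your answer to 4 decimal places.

MAP estimate: 0.3448

The posterior is Dirichlet(αᵢ + nᵢ) = Dirichlet(14, 26, 21).
For a Dirichlet(a₁,…,a_K) with all aᵢ > 1, the mode has j-th component (aⱼ − 1)/(Σaᵢ − K).
Here Σaᵢ = 61 and K = 3, so p_3 = (21 − 1)/(61 − 3) = 20/58 ≈ 0.3448.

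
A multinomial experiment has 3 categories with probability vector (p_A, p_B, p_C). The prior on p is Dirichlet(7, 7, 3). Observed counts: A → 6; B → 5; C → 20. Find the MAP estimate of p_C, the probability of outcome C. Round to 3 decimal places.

The posterior is Dirichlet(αᵢ + nᵢ) = Dirichlet(13, 12, 23).
For a Dirichlet(a₁,…,a_K) with all aᵢ > 1, the mode has j-th component (aⱼ − 1)/(Σaᵢ − K).
Here Σaᵢ = 48 and K = 3, so p_C = (23 − 1)/(48 − 3) = 22/45 ≈ 0.489.

MAP estimate of p_C = 0.489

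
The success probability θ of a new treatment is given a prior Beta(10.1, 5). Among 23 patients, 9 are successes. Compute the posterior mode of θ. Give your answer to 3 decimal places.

Prior: Beta(10.1, 5).
Data: 9 successes in 23 trials. The binomial likelihood contributes θ^9(1−θ)^14, so the posterior is Beta(10.1+9, 5+14) = Beta(19.1, 19).
For Beta(a, b) with a, b > 1 the mode is (a−1)/(a+b−2) = 18.1/36.1 ≈ 0.501.

θ̂_MAP = 0.501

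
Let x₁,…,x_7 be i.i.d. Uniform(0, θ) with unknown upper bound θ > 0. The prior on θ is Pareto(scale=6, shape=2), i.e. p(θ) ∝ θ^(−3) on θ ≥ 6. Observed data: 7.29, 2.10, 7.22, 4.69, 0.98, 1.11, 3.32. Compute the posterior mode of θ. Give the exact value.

The Uniform(0, θ) likelihood is θ^(−n) for θ ≥ max(xᵢ), zero otherwise. Here max(xᵢ) = 7.29.
Posterior ∝ θ^(−3) · θ^(−7) = θ^(−10) on θ ≥ max(6, 7.29) = 7.29.
This density is strictly decreasing in θ, so the posterior mode lies at the lower boundary of the support.

θ̂_MAP = 7.29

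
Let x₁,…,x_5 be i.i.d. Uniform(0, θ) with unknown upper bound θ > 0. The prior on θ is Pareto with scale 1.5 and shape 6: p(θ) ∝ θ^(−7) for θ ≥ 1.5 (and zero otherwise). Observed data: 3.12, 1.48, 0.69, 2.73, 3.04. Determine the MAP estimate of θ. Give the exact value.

The Uniform(0, θ) likelihood is θ^(−n) for θ ≥ max(xᵢ), zero otherwise. Here max(xᵢ) = 3.12.
Posterior ∝ θ^(−7) · θ^(−5) = θ^(−12) on θ ≥ max(1.5, 3.12) = 3.12.
This density is strictly decreasing in θ, so the posterior mode lies at the lower boundary of the support.

θ̂_MAP = 3.12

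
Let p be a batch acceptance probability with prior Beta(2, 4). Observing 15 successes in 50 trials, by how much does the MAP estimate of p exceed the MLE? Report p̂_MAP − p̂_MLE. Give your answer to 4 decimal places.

Posterior is Beta(17, 39); MAP = (17−1)/(56−2) = 16/54 ≈ 0.29630.
MLE ignores the prior: p̂_MLE = k/n = 15/50 ≈ 0.30000.
Difference = 16/54 − 15/50 = -1/270 ≈ -0.0037.

MAP − MLE = -0.0037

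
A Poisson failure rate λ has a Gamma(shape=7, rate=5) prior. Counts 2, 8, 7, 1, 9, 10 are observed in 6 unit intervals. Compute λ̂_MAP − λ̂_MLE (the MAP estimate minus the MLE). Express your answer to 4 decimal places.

MAP − MLE = -2.2576

Σxᵢ = 37. Posterior is Gamma(44, 11); MAP = (44−1)/11 = 43/11 ≈ 3.90909.
MLE = x̄ = 37/6 ≈ 6.16667.
Difference = 43/11 − 37/6 = -149/66 ≈ -2.2576.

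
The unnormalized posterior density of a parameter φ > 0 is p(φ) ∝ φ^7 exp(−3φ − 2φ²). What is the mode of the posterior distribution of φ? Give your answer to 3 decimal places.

ℓ'(φ) = 7/φ − 3 − 4φ. Setting this to zero and multiplying by φ: 4φ² + 3φ − 7 = 0.
φ = (−3 + √(3² + 4·4·7)) / (2·4) = (−3 + √121) / 8 = (−3 + 11)/8 = 1.
ℓ''(φ) = −7/φ² − 4 < 0, confirming a maximum.

φ̂_MAP = 1.000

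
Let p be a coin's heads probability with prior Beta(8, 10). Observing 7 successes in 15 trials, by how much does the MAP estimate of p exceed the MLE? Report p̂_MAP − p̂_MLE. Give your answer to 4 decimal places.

MAP − MLE = -0.0151

Posterior is Beta(15, 18); MAP = (15−1)/(33−2) = 14/31 ≈ 0.45161.
MLE ignores the prior: p̂_MLE = k/n = 7/15 ≈ 0.46667.
Difference = 14/31 − 7/15 = -7/465 ≈ -0.0151.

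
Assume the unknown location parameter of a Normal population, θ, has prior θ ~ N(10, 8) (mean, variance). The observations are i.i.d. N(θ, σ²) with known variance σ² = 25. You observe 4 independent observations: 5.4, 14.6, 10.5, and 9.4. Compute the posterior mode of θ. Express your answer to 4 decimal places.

n = 4; x̄ = (5.4 + 14.6 + 10.5 + 9.4)/4 = 39.9/4 = 9.975.
For a Normal prior and Normal likelihood with known variance, the posterior is Normal; its mode equals its mean, the precision-weighted average.
Prior precision 1/σ₀² = 1/8 = 0.125; data precision n/σ² = 4/25 = 0.16.
θ̂ = (0.125·10 + 0.16·9.975) / (0.125 + 0.16) = 2.846/0.285 = 2846/285 ≈ 9.9860.

θ̂_MAP = 9.9860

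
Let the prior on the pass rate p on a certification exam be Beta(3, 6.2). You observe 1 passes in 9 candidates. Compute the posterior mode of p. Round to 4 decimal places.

Prior: Beta(3, 6.2).
Data: 1 success in 9 trials. The binomial likelihood contributes p(1−p)^8, so the posterior is Beta(3+1, 6.2+8) = Beta(4, 14.2).
For Beta(a, b) with a, b > 1 the mode is (a−1)/(a+b−2) = 3/16.2 ≈ 0.1852.

p̂_MAP = 0.1852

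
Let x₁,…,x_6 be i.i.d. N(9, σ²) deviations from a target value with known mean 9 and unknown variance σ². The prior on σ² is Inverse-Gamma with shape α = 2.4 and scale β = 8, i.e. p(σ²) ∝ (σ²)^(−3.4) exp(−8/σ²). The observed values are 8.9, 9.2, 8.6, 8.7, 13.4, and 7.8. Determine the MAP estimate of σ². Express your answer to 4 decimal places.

Sum of squared deviations about the known mean: SS = (8.9−9)² + (9.2−9)² + (8.6−9)² + (8.7−9)² + (13.4−9)² + (7.8−9)² = 21.1.
The Normal likelihood contributes (σ²)^(−n/2) exp(−SS/(2σ²)), so the posterior is Inverse-Gamma(α + n/2, β + SS/2) = Inverse-Gamma(5.4, 18.55).
The mode of Inverse-Gamma(a, b) is b/(a+1) = 18.55/6.4 ≈ 2.8984.

σ̂²_MAP = 2.8984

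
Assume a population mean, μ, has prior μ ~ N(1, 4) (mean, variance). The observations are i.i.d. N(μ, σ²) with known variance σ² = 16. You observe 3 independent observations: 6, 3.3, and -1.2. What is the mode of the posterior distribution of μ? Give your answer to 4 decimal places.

μ̂_MAP = 1.7286

n = 3; x̄ = (6 + 3.3 + (-1.2))/3 = 8.1/3 = 2.7.
For a Normal prior and Normal likelihood with known variance, the posterior is Normal; its mode equals its mean, the precision-weighted average.
Prior precision 1/σ₀² = 1/4 = 0.25; data precision n/σ² = 3/16 = 0.1875.
μ̂ = (0.25·1 + 0.1875·2.7) / (0.25 + 0.1875) = 0.75625/0.4375 = 121/70 ≈ 1.7286.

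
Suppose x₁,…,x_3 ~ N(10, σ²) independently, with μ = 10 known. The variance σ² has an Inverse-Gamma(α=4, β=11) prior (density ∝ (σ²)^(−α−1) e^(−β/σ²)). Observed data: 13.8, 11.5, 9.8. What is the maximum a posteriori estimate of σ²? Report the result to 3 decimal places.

σ̂²_MAP = 2.979

Sum of squared deviations about the known mean: SS = (13.8−10)² + (11.5−10)² + (9.8−10)² = 16.73.
The Normal likelihood contributes (σ²)^(−n/2) exp(−SS/(2σ²)), so the posterior is Inverse-Gamma(α + n/2, β + SS/2) = Inverse-Gamma(5.5, 19.365).
The mode of Inverse-Gamma(a, b) is b/(a+1) = 19.365/6.5 ≈ 2.979.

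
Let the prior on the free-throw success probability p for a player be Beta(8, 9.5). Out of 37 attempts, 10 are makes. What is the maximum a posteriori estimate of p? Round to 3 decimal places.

Prior: Beta(8, 9.5).
Data: 10 successes in 37 trials. The binomial likelihood contributes p^10(1−p)^27, so the posterior is Beta(8+10, 9.5+27) = Beta(18, 36.5).
For Beta(a, b) with a, b > 1 the mode is (a−1)/(a+b−2) = 17/52.5 ≈ 0.324.

p̂_MAP = 0.324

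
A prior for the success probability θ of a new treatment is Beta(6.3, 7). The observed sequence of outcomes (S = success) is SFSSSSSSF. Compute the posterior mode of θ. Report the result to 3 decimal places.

θ̂_MAP = 0.606

Prior: Beta(6.3, 7).
Data: 7 successes in 9 trials (from the sequence). The binomial likelihood contributes θ^7(1−θ)^2, so the posterior is Beta(6.3+7, 7+2) = Beta(13.3, 9).
For Beta(a, b) with a, b > 1 the mode is (a−1)/(a+b−2) = 12.3/20.3 ≈ 0.606.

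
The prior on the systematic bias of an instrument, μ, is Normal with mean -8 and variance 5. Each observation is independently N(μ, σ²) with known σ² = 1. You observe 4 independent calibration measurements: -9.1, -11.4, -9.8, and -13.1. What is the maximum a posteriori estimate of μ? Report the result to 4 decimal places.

n = 4; x̄ = ((-9.1) + (-11.4) + (-9.8) + (-13.1))/4 = -43.4/4 = -10.85.
For a Normal prior and Normal likelihood with known variance, the posterior is Normal; its mode equals its mean, the precision-weighted average.
Prior precision 1/σ₀² = 1/5 = 0.2; data precision n/σ² = 4/1 = 4.
μ̂ = (0.2·(-8) + 4·(-10.85)) / (0.2 + 4) = (-45)/4.2 = -75/7 ≈ -10.7143.

μ̂_MAP = -10.7143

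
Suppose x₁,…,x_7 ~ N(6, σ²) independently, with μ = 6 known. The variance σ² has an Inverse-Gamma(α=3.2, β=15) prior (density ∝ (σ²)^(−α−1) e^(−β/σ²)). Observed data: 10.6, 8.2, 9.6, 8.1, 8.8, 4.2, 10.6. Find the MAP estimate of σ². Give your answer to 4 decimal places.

σ̂²_MAP = 6.8578

Sum of squared deviations about the known mean: SS = (10.6−6)² + (8.2−6)² + (9.6−6)² + (8.1−6)² + (8.8−6)² + (4.2−6)² + (10.6−6)² = 75.61.
The Normal likelihood contributes (σ²)^(−n/2) exp(−SS/(2σ²)), so the posterior is Inverse-Gamma(α + n/2, β + SS/2) = Inverse-Gamma(6.7, 52.805).
The mode of Inverse-Gamma(a, b) is b/(a+1) = 52.805/7.7 ≈ 6.8578.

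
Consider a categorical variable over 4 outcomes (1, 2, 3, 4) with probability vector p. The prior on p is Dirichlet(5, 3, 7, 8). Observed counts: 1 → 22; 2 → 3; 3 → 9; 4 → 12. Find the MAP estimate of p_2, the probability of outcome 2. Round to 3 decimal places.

The posterior is Dirichlet(αᵢ + nᵢ) = Dirichlet(27, 6, 16, 20).
For a Dirichlet(a₁,…,a_K) with all aᵢ > 1, the mode has j-th component (aⱼ − 1)/(Σaᵢ − K).
Here Σaᵢ = 69 and K = 4, so p_2 = (6 − 1)/(69 − 4) = 5/65 ≈ 0.077.

MAP estimate: 0.077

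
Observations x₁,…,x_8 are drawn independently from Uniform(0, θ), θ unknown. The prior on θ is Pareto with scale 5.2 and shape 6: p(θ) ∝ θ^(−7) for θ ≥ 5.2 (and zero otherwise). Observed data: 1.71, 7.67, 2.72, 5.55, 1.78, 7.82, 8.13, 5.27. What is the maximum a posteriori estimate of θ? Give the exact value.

The Uniform(0, θ) likelihood is θ^(−n) for θ ≥ max(xᵢ), zero otherwise. Here max(xᵢ) = 8.13.
Posterior ∝ θ^(−7) · θ^(−8) = θ^(−15) on θ ≥ max(5.2, 8.13) = 8.13.
This density is strictly decreasing in θ, so the posterior mode lies at the lower boundary of the support.

θ̂_MAP = 8.13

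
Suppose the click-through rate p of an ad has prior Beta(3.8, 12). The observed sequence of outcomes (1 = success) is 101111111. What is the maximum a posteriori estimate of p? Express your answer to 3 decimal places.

p̂_MAP = 0.474

Prior: Beta(3.8, 12).
Data: 8 successes in 9 trials (from the sequence). The binomial likelihood contributes p^8(1−p)^1, so the posterior is Beta(3.8+8, 12+1) = Beta(11.8, 13).
For Beta(a, b) with a, b > 1 the mode is (a−1)/(a+b−2) = 10.8/22.8 ≈ 0.474.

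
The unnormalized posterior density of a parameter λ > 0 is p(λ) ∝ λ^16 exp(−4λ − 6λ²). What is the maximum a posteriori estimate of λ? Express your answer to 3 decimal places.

λ̂_MAP = 1.000

ℓ'(λ) = 16/λ − 4 − 12λ. Setting this to zero and multiplying by λ: 12λ² + 4λ − 16 = 0.
λ = (−4 + √(4² + 4·12·16)) / (2·12) = (−4 + √784) / 24 = (−4 + 28)/24 = 1.
ℓ''(λ) = −16/λ² − 12 < 0, confirming a maximum.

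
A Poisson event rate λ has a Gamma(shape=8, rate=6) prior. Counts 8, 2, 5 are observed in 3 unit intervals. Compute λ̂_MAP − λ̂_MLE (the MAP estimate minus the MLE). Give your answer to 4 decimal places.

Σxᵢ = 15. Posterior is Gamma(23, 9); MAP = (23−1)/9 = 22/9 ≈ 2.44444.
MLE = x̄ = 15/3 ≈ 5.00000.
Difference = 22/9 − 15/3 = -23/9 ≈ -2.5556.

MAP − MLE = -2.5556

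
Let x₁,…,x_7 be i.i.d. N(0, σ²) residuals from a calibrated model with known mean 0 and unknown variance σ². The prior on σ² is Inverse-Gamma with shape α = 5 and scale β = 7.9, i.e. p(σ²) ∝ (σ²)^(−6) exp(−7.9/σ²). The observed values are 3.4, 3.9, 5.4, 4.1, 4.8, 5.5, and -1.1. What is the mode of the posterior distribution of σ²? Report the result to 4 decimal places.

Sum of squared deviations about the known mean: SS = (3.4−0)² + (3.9−0)² + (5.4−0)² + (4.1−0)² + (4.8−0)² + (5.5−0)² + (-1.1−0)² = 127.24.
The Normal likelihood contributes (σ²)^(−n/2) exp(−SS/(2σ²)), so the posterior is Inverse-Gamma(α + n/2, β + SS/2) = Inverse-Gamma(8.5, 71.52).
The mode of Inverse-Gamma(a, b) is b/(a+1) = 71.52/9.5 ≈ 7.5284.

σ̂²_MAP = 7.5284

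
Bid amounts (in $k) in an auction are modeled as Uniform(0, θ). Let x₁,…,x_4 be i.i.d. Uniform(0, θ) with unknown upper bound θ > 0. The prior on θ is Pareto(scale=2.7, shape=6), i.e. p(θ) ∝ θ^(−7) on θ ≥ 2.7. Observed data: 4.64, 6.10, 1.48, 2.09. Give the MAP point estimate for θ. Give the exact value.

θ̂_MAP = 6.10

The Uniform(0, θ) likelihood is θ^(−n) for θ ≥ max(xᵢ), zero otherwise. Here max(xᵢ) = 6.10.
Posterior ∝ θ^(−7) · θ^(−4) = θ^(−11) on θ ≥ max(2.7, 6.10) = 6.10.
This density is strictly decreasing in θ, so the posterior mode lies at the lower boundary of the support.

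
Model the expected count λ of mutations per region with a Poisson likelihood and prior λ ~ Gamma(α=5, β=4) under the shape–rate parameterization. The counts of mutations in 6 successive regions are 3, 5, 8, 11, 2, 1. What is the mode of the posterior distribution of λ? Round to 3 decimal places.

λ̂_MAP = 3.400

Σxᵢ = 3+5+8+11+2+1 = 30, with n = 6.
Posterior ∝ λ^4e^(−4λ) · λ^30e^(−6λ) = λ^34e^(−10λ), i.e. Gamma(shape=35, rate=10).
The mode of a Gamma(a, b) with a ≥ 1 (shape–rate) is (a−1)/b = 34/10 ≈ 3.400.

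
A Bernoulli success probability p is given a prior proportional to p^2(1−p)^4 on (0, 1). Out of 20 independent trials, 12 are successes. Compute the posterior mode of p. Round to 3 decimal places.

The prior density ∝ p^2(1−p)^4 is the kernel of Beta(3, 5).
Data: 12 successes in 20 trials. The binomial likelihood contributes p^12(1−p)^8, so the posterior is Beta(3+12, 5+8) = Beta(15, 13).
For Beta(a, b) with a, b > 1 the mode is (a−1)/(a+b−2) = 14/26 ≈ 0.538.

p̂_MAP = 0.538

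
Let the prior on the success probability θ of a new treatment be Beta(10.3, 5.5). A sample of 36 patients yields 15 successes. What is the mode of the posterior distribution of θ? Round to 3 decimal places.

Prior: Beta(10.3, 5.5).
Data: 15 successes in 36 trials. The binomial likelihood contributes θ^15(1−θ)^21, so the posterior is Beta(10.3+15, 5.5+21) = Beta(25.3, 26.5).
For Beta(a, b) with a, b > 1 the mode is (a−1)/(a+b−2) = 24.3/49.8 ≈ 0.488.

θ̂_MAP = 0.488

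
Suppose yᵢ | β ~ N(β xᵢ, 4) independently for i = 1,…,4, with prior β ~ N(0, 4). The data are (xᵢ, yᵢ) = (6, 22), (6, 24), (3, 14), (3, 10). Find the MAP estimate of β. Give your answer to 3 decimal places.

β̂_MAP = 3.824

log p(β | y) = −Σ(yᵢ − βxᵢ)²/(2·4) − β²/(2·4) + const.
Setting the derivative to zero: Σxᵢ(yᵢ − βxᵢ)/4 − β/4 = 0, so β = Σxᵢyᵢ / (Σxᵢ² + σ²/τ²).
Σxᵢyᵢ = 6·22 + 6·24 + 3·14 + 3·10 = 348; Σxᵢ² = 90; σ²/τ² = 1.
β̂_MAP = 348 / (90 + 1) = 348/91 ≈ 3.824.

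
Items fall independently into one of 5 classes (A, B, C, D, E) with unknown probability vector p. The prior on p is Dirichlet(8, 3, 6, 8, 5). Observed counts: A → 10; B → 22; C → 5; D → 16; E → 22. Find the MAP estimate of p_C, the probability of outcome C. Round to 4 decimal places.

MAP estimate of p_C = 0.1000

The posterior is Dirichlet(αᵢ + nᵢ) = Dirichlet(18, 25, 11, 24, 27).
For a Dirichlet(a₁,…,a_K) with all aᵢ > 1, the mode has j-th component (aⱼ − 1)/(Σaᵢ − K).
Here Σaᵢ = 105 and K = 5, so p_C = (11 − 1)/(105 − 5) = 10/100 ≈ 0.1000.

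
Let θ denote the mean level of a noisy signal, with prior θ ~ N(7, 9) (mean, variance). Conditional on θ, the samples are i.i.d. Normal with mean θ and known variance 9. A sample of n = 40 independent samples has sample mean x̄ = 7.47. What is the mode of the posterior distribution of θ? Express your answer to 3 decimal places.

n = 40, x̄ = 7.47.
For a Normal prior and Normal likelihood with known variance, the posterior is Normal; its mode equals its mean, the precision-weighted average.
Prior precision 1/σ₀² = 1/9; data precision n/σ² = 40/9.
θ̂ = ((1/9)·7 + (40/9)·7.47) / (1/9 + 40/9) = (1529/45)/(41/9) = 1529/205 ≈ 7.459.

θ̂_MAP = 7.459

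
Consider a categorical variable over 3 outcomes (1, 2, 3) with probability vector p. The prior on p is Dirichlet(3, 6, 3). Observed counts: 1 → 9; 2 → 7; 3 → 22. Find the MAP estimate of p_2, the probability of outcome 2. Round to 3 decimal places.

The posterior is Dirichlet(αᵢ + nᵢ) = Dirichlet(12, 13, 25).
For a Dirichlet(a₁,…,a_K) with all aᵢ > 1, the mode has j-th component (aⱼ − 1)/(Σaᵢ − K).
Here Σaᵢ = 50 and K = 3, so p_2 = (13 − 1)/(50 − 3) = 12/47 ≈ 0.255.

MAP estimate: 0.255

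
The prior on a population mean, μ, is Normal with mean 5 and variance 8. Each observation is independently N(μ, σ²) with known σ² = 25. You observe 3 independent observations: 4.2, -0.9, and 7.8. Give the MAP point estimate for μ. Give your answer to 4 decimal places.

μ̂_MAP = 4.3633

n = 3; x̄ = (4.2 + (-0.9) + 7.8)/3 = 11.1/3 = 3.7.
For a Normal prior and Normal likelihood with known variance, the posterior is Normal; its mode equals its mean, the precision-weighted average.
Prior precision 1/σ₀² = 1/8 = 0.125; data precision n/σ² = 3/25 = 0.12.
μ̂ = (0.125·5 + 0.12·3.7) / (0.125 + 0.12) = 1.069/0.245 = 1069/245 ≈ 4.3633.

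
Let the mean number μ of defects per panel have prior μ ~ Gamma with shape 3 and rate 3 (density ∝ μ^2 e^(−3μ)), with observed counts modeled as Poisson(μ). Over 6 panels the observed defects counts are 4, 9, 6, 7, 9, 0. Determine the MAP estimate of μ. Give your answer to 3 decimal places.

μ̂_MAP = 4.111

Σxᵢ = 4+9+6+7+9+0 = 35, with n = 6.
Posterior ∝ μ^2e^(−3μ) · μ^35e^(−6μ) = μ^37e^(−9μ), i.e. Gamma(shape=38, rate=9).
The mode of a Gamma(a, b) with a ≥ 1 (shape–rate) is (a−1)/b = 37/9 ≈ 4.111.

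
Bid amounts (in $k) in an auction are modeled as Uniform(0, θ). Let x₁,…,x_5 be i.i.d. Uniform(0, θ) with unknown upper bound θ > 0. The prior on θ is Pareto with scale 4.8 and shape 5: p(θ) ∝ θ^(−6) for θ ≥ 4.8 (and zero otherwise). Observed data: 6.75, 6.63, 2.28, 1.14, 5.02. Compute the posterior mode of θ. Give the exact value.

θ̂_MAP = 6.75

The Uniform(0, θ) likelihood is θ^(−n) for θ ≥ max(xᵢ), zero otherwise. Here max(xᵢ) = 6.75.
Posterior ∝ θ^(−6) · θ^(−5) = θ^(−11) on θ ≥ max(4.8, 6.75) = 6.75.
This density is strictly decreasing in θ, so the posterior mode lies at the lower boundary of the support.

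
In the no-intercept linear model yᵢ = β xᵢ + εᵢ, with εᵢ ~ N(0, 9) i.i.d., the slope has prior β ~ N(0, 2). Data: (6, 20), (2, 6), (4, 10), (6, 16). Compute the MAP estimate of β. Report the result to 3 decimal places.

β̂_MAP = 2.777

log p(β | y) = −Σ(yᵢ − βxᵢ)²/(2·9) − β²/(2·2) + const.
Setting the derivative to zero: Σxᵢ(yᵢ − βxᵢ)/9 − β/2 = 0, so β = Σxᵢyᵢ / (Σxᵢ² + σ²/τ²).
Σxᵢyᵢ = 6·20 + 2·6 + 4·10 + 6·16 = 268; Σxᵢ² = 92; σ²/τ² = 4.5.
β̂_MAP = 268 / (92 + 4.5) = 268/96.5 ≈ 2.777.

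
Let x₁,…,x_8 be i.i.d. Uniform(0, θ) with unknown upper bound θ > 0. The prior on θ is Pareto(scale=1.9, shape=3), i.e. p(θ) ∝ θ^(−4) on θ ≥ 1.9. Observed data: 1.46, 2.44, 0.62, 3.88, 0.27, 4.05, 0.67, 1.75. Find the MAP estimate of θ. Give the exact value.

The Uniform(0, θ) likelihood is θ^(−n) for θ ≥ max(xᵢ), zero otherwise. Here max(xᵢ) = 4.05.
Posterior ∝ θ^(−4) · θ^(−8) = θ^(−12) on θ ≥ max(1.9, 4.05) = 4.05.
This density is strictly decreasing in θ, so the posterior mode lies at the lower boundary of the support.

θ̂_MAP = 4.05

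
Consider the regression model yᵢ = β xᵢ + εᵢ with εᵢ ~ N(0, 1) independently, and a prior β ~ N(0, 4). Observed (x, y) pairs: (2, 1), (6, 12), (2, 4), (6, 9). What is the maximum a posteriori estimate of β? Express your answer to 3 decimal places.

β̂_MAP = 1.695

log p(β | y) = −Σ(yᵢ − βxᵢ)²/(2·1) − β²/(2·4) + const.
Setting the derivative to zero: Σxᵢ(yᵢ − βxᵢ)/1 − β/4 = 0, so β = Σxᵢyᵢ / (Σxᵢ² + σ²/τ²).
Σxᵢyᵢ = 2·1 + 6·12 + 2·4 + 6·9 = 136; Σxᵢ² = 80; σ²/τ² = 0.25.
β̂_MAP = 136 / (80 + 0.25) = 136/80.25 ≈ 1.695.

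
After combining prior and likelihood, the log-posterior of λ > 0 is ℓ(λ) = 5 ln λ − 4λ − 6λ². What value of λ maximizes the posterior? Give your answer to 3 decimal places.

λ̂_MAP = 0.500

ℓ'(λ) = 5/λ − 4 − 12λ. Setting this to zero and multiplying by λ: 12λ² + 4λ − 5 = 0.
λ = (−4 + √(4² + 4·12·5)) / (2·12) = (−4 + √256) / 24 = (−4 + 16)/24 = 1/2.
ℓ''(λ) = −5/λ² − 12 < 0, confirming a maximum.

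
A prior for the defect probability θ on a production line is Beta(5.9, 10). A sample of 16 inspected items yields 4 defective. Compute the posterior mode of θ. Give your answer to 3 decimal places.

θ̂_MAP = 0.298

Prior: Beta(5.9, 10).
Data: 4 successes in 16 trials. The binomial likelihood contributes θ^4(1−θ)^12, so the posterior is Beta(5.9+4, 10+12) = Beta(9.9, 22).
For Beta(a, b) with a, b > 1 the mode is (a−1)/(a+b−2) = 8.9/29.9 ≈ 0.298.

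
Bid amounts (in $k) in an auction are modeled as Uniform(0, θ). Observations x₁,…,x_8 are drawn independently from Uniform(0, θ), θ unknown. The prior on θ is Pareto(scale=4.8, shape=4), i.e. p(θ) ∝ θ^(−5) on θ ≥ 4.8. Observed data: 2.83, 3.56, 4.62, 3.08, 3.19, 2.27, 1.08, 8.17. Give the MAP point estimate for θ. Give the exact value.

The Uniform(0, θ) likelihood is θ^(−n) for θ ≥ max(xᵢ), zero otherwise. Here max(xᵢ) = 8.17.
Posterior ∝ θ^(−5) · θ^(−8) = θ^(−13) on θ ≥ max(4.8, 8.17) = 8.17.
This density is strictly decreasing in θ, so the posterior mode lies at the lower boundary of the support.

θ̂_MAP = 8.17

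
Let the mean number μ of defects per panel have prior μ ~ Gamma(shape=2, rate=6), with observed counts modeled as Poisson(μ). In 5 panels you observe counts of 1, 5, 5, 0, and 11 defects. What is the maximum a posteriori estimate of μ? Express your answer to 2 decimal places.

Σxᵢ = 1+5+5+0+11 = 22, with n = 5.
Posterior ∝ μe^(−6μ) · μ^22e^(−5μ) = μ^23e^(−11μ), i.e. Gamma(shape=24, rate=11).
The mode of a Gamma(a, b) with a ≥ 1 (shape–rate) is (a−1)/b = 23/11 ≈ 2.09.

μ̂_MAP = 2.09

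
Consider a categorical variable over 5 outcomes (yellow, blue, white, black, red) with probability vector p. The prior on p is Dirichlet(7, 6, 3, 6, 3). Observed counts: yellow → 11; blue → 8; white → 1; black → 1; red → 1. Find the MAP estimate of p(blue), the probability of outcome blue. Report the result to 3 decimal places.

MAP estimate of p(blue) = 0.310

The posterior is Dirichlet(αᵢ + nᵢ) = Dirichlet(18, 14, 4, 7, 4).
For a Dirichlet(a₁,…,a_K) with all aᵢ > 1, the mode has j-th component (aⱼ − 1)/(Σaᵢ − K).
Here Σaᵢ = 47 and K = 5, so p(blue) = (14 − 1)/(47 − 5) = 13/42 ≈ 0.310.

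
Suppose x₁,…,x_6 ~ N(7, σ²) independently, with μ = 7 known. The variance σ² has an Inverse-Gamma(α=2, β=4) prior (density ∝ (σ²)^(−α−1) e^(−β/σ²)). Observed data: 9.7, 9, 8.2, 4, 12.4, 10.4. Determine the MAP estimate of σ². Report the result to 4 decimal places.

σ̂²_MAP = 5.8708

Sum of squared deviations about the known mean: SS = (9.7−7)² + (9−7)² + (8.2−7)² + (4−7)² + (12.4−7)² + (10.4−7)² = 62.45.
The Normal likelihood contributes (σ²)^(−n/2) exp(−SS/(2σ²)), so the posterior is Inverse-Gamma(α + n/2, β + SS/2) = Inverse-Gamma(5, 35.225).
The mode of Inverse-Gamma(a, b) is b/(a+1) = 35.225/6 ≈ 5.8708.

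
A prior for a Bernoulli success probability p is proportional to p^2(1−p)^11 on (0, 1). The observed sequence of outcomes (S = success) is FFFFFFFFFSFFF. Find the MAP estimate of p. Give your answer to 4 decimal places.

p̂_MAP = 0.1154

The prior density ∝ p^2(1−p)^11 is the kernel of Beta(3, 12).
Data: 1 success in 13 trials (from the sequence). The binomial likelihood contributes p(1−p)^12, so the posterior is Beta(3+1, 12+12) = Beta(4, 24).
For Beta(a, b) with a, b > 1 the mode is (a−1)/(a+b−2) = 3/26 ≈ 0.1154.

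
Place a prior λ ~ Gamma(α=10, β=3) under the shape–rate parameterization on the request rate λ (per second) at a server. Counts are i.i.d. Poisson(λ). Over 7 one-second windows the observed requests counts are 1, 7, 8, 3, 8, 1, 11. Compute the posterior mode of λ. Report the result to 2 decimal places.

λ̂_MAP = 4.80

Σxᵢ = 1+7+8+3+8+1+11 = 39, with n = 7.
Posterior ∝ λ^9e^(−3λ) · λ^39e^(−7λ) = λ^48e^(−10λ), i.e. Gamma(shape=49, rate=10).
The mode of a Gamma(a, b) with a ≥ 1 (shape–rate) is (a−1)/b = 48/10 ≈ 4.80.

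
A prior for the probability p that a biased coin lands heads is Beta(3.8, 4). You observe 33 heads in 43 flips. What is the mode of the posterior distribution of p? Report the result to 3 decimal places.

Prior: Beta(3.8, 4).
Data: 33 successes in 43 trials. The binomial likelihood contributes p^33(1−p)^10, so the posterior is Beta(3.8+33, 4+10) = Beta(36.8, 14).
For Beta(a, b) with a, b > 1 the mode is (a−1)/(a+b−2) = 35.8/48.8 ≈ 0.734.

p̂_MAP = 0.734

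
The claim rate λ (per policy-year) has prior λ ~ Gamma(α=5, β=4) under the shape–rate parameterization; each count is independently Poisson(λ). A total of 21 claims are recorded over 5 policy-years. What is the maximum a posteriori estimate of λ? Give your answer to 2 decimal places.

λ̂_MAP = 2.78

Σxᵢ = 21, n = 5.
Posterior ∝ λ^4e^(−4λ) · λ^21e^(−5λ) = λ^25e^(−9λ), i.e. Gamma(shape=26, rate=9).
The mode of a Gamma(a, b) with a ≥ 1 (shape–rate) is (a−1)/b = 25/9 ≈ 2.78.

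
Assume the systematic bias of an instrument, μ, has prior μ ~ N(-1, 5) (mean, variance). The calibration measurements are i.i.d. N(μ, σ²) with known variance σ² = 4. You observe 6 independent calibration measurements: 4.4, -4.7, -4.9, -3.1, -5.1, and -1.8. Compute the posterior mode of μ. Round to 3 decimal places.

μ̂_MAP = -2.353

n = 6; x̄ = (4.4 + (-4.7) + (-4.9) + (-3.1) + (-5.1) + (-1.8))/6 = -15.2/6 = -38/15 ≈ -2.5333.
For a Normal prior and Normal likelihood with known variance, the posterior is Normal; its mode equals its mean, the precision-weighted average.
Prior precision 1/σ₀² = 1/5 = 0.2; data precision n/σ² = 6/4 = 1.5.
μ̂ = (0.2·(-1) + 1.5·(-38/15)) / (0.2 + 1.5) = (-4)/1.7 = -40/17 ≈ -2.353.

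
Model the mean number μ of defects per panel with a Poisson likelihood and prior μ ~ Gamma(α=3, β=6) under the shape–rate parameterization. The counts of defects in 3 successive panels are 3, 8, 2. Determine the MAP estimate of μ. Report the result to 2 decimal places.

Σxᵢ = 3+8+2 = 13, with n = 3.
Posterior ∝ μ^2e^(−6μ) · μ^13e^(−3μ) = μ^15e^(−9μ), i.e. Gamma(shape=16, rate=9).
The mode of a Gamma(a, b) with a ≥ 1 (shape–rate) is (a−1)/b = 15/9 ≈ 1.67.

μ̂_MAP = 1.67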